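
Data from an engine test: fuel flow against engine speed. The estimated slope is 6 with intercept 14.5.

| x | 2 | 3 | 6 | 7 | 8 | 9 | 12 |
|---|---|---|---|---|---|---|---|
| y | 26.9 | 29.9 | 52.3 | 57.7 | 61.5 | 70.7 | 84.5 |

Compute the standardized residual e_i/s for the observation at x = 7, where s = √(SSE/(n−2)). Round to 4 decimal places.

x=2: ŷ = 14.5 + 6·2 = 26.5; e = 26.9 − 26.5 = 0.4
x=3: ŷ = 14.5 + 6·3 = 32.5; e = 29.9 − 32.5 = -2.6
x=6: ŷ = 14.5 + 6·6 = 50.5; e = 52.3 − 50.5 = 1.8
x=7: ŷ = 14.5 + 6·7 = 56.5; e = 57.7 − 56.5 = 1.2
x=8: ŷ = 14.5 + 6·8 = 62.5; e = 61.5 − 62.5 = -1
x=9: ŷ = 14.5 + 6·9 = 68.5; e = 70.7 − 68.5 = 2.2
x=12: ŷ = 14.5 + 6·12 = 86.5; e = 84.5 − 86.5 = -2
SSE = 0.16 + 6.76 + 3.24 + 1.44 + 1 + 4.84 + 4 = 21.44
s = √(21.44/5) = 2.07075
e/s = 1.2 / 2.07075 = 0.5795

0.5795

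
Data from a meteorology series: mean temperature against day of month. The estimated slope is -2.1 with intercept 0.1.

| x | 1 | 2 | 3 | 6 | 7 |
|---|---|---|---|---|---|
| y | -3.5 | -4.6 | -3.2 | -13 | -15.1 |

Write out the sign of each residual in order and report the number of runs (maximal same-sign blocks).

3 runs

x=1: ŷ = 0.1 − 2.1·1 = -2; r = -3.5 − (-2) = -1.5
x=2: ŷ = 0.1 − 2.1·2 = -4.1; r = -4.6 − (-4.1) = -0.5
x=3: ŷ = 0.1 − 2.1·3 = -6.2; r = -3.2 − (-6.2) = 3
x=6: ŷ = 0.1 − 2.1·6 = -12.5; r = -13 − (-12.5) = -0.5
x=7: ŷ = 0.1 − 2.1·7 = -14.6; r = -15.1 − (-14.6) = -0.5
Signs: − − + − −
Runs: −×2, +×1, −×2 → 3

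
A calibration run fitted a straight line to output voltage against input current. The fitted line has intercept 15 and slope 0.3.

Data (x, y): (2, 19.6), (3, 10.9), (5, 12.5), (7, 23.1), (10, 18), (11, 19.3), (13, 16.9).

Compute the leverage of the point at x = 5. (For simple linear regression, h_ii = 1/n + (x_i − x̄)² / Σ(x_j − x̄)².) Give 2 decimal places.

x̄ = (2 + 3 + 5 + 7 + 10 + 11 + 13)/7 = 7.28571
Σ(x − x̄)² = 27.9388 + 18.3673 + 5.22449 + 0.0816327 + 7.36735 + 13.7959 + 32.6531 = 105.429
h = 1/7 + (-2.28571)²/105.429 = 0.142857 + 0.0495548 = 0.19

h = 0.19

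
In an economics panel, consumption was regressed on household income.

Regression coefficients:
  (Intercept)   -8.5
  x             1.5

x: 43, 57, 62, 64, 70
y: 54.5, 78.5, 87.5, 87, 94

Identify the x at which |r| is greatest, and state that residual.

x=43: ŷ = -8.5 + 1.5·43 = 56; r = 54.5 − 56 = -1.5
x=57: ŷ = -8.5 + 1.5·57 = 77; r = 78.5 − 77 = 1.5
x=62: ŷ = -8.5 + 1.5·62 = 84.5; r = 87.5 − 84.5 = 3
x=64: ŷ = -8.5 + 1.5·64 = 87.5; r = 87 − 87.5 = -0.5
x=70: ŷ = -8.5 + 1.5·70 = 96.5; r = 94 − 96.5 = -2.5
Largest |r| is 3 at x = 62, residual 3.

x = 62, r = 3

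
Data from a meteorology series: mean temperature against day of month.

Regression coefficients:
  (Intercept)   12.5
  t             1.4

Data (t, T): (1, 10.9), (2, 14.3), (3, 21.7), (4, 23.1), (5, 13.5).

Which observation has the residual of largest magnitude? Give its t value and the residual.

t=1: ŷ = 12.5 + 1.4·1 = 13.9; e = 10.9 − 13.9 = -3
t=2: ŷ = 12.5 + 1.4·2 = 15.3; e = 14.3 − 15.3 = -1
t=3: ŷ = 12.5 + 1.4·3 = 16.7; e = 21.7 − 16.7 = 5
t=4: ŷ = 12.5 + 1.4·4 = 18.1; e = 23.1 − 18.1 = 5
t=5: ŷ = 12.5 + 1.4·5 = 19.5; e = 13.5 − 19.5 = -6
Largest |e| is 6 at t = 5, residual -6.

t = 5, e = -6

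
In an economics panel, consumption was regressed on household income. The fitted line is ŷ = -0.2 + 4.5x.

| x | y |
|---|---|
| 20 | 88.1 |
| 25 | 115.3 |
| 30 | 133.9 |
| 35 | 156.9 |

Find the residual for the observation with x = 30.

ŷ = -0.2 + 4.5·30 = 134.8
r = 133.9 − 134.8 = -0.9

r = -0.9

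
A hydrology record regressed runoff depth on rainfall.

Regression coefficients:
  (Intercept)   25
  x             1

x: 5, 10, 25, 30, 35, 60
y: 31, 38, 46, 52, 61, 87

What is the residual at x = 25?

ŷ = 25 + 25 = 50
e = 46 − 50 = -4

e = -4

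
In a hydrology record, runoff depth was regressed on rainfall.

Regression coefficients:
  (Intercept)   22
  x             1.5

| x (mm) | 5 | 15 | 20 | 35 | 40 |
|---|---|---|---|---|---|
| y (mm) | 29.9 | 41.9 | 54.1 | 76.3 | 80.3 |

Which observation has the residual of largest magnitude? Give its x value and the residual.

x=5: ŷ = 22 + 1.5·5 = 29.5; r = 29.9 − 29.5 = 0.4
x=15: ŷ = 22 + 1.5·15 = 44.5; r = 41.9 − 44.5 = -2.6
x=20: ŷ = 22 + 1.5·20 = 52; r = 54.1 − 52 = 2.1
x=35: ŷ = 22 + 1.5·35 = 74.5; r = 76.3 − 74.5 = 1.8
x=40: ŷ = 22 + 1.5·40 = 82; r = 80.3 − 82 = -1.7
Largest |r| is 2.6 at x = 15, residual -2.6.

x = 15, r = -2.6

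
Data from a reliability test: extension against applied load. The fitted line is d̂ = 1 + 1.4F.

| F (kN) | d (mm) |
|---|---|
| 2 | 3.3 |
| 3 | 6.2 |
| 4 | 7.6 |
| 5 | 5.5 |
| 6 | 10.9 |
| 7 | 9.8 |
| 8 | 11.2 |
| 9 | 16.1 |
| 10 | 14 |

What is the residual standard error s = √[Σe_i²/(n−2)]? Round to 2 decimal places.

F=2: d̂ = 1 + 1.4·2 = 3.8; e = 3.3 − 3.8 = -0.5
F=3: d̂ = 1 + 1.4·3 = 5.2; e = 6.2 − 5.2 = 1
F=4: d̂ = 1 + 1.4·4 = 6.6; e = 7.6 − 6.6 = 1
F=5: d̂ = 1 + 1.4·5 = 8; e = 5.5 − 8 = -2.5
F=6: d̂ = 1 + 1.4·6 = 9.4; e = 10.9 − 9.4 = 1.5
F=7: d̂ = 1 + 1.4·7 = 10.8; e = 9.8 − 10.8 = -1
F=8: d̂ = 1 + 1.4·8 = 12.2; e = 11.2 − 12.2 = -1
F=9: d̂ = 1 + 1.4·9 = 13.6; e = 16.1 − 13.6 = 2.5
F=10: d̂ = 1 + 1.4·10 = 15; e = 14 − 15 = -1
SSE = 0.25 + 1 + 1 + 6.25 + 2.25 + 1 + 1 + 6.25 + 1 = 20
s = √(20/7) = √2.85714 ≈ 1.69

s = 1.69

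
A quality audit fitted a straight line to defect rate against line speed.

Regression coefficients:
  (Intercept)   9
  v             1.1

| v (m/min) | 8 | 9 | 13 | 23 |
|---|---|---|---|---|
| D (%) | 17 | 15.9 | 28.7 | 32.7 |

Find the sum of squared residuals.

SSE = 41.36

v=8: ŷ = 9 + 1.1·8 = 17.8; r = 17 − 17.8 = -0.8
v=9: ŷ = 9 + 1.1·9 = 18.9; r = 15.9 − 18.9 = -3
v=13: ŷ = 9 + 1.1·13 = 23.3; r = 28.7 − 23.3 = 5.4
v=23: ŷ = 9 + 1.1·23 = 34.3; r = 32.7 − 34.3 = -1.6
SSE = 0.64 + 9 + 29.16 + 2.56 = 41.36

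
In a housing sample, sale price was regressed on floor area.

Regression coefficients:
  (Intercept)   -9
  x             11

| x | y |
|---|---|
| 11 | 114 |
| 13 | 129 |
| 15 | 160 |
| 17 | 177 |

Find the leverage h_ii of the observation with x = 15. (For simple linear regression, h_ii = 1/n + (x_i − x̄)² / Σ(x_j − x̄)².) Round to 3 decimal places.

h = 0.300

x̄ = (11 + 13 + 15 + 17)/4 = 14
Σ(x − x̄)² = 9 + 1 + 1 + 9 = 20
h = 1/4 + (1)²/20 = 0.25 + 0.05 = 0.300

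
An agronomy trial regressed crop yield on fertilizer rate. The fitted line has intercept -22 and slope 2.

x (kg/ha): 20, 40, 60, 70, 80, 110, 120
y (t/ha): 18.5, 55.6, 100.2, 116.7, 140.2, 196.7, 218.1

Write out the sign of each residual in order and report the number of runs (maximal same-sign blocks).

x=20: ŷ = -22 + 2·20 = 18; e = 18.5 − 18 = 0.5
x=40: ŷ = -22 + 2·40 = 58; e = 55.6 − 58 = -2.4
x=60: ŷ = -22 + 2·60 = 98; e = 100.2 − 98 = 2.2
x=70: ŷ = -22 + 2·70 = 118; e = 116.7 − 118 = -1.3
x=80: ŷ = -22 + 2·80 = 138; e = 140.2 − 138 = 2.2
x=110: ŷ = -22 + 2·110 = 198; e = 196.7 − 198 = -1.3
x=120: ŷ = -22 + 2·120 = 218; e = 218.1 − 218 = 0.1
Signs: + − + − + − +
Runs: +×1, −×1, +×1, −×1, +×1, −×1, +×1 → 7

7 runs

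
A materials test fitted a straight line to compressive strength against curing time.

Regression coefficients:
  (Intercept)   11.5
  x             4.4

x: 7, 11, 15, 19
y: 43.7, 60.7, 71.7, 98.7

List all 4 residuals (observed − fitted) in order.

x=7: ŷ = 11.5 + 4.4·7 = 42.3; r = 43.7 − 42.3 = 1.4
x=11: ŷ = 11.5 + 4.4·11 = 59.9; r = 60.7 − 59.9 = 0.8
x=15: ŷ = 11.5 + 4.4·15 = 77.5; r = 71.7 − 77.5 = -5.8
x=19: ŷ = 11.5 + 4.4·19 = 95.1; r = 98.7 − 95.1 = 3.6

1.4, 0.8, -5.8, 3.6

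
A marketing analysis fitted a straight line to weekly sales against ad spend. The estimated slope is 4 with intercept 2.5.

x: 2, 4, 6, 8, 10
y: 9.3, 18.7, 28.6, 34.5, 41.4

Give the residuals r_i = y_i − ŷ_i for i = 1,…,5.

-1.2, 0.2, 2.1, 0, -1.1

x=2: ŷ = 2.5 + 4·2 = 10.5; r = 9.3 − 10.5 = -1.2
x=4: ŷ = 2.5 + 4·4 = 18.5; r = 18.7 − 18.5 = 0.2
x=6: ŷ = 2.5 + 4·6 = 26.5; r = 28.6 − 26.5 = 2.1
x=8: ŷ = 2.5 + 4·8 = 34.5; r = 34.5 − 34.5 = 0
x=10: ŷ = 2.5 + 4·10 = 42.5; r = 41.4 − 42.5 = -1.1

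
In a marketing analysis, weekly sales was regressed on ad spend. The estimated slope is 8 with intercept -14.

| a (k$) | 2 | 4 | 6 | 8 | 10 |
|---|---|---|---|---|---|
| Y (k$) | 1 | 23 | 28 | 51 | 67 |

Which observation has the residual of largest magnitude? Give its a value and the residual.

a = 6, r = -6

a=2: Ŷ = -14 + 8·2 = 2; r = 1 − 2 = -1
a=4: Ŷ = -14 + 8·4 = 18; r = 23 − 18 = 5
a=6: Ŷ = -14 + 8·6 = 34; r = 28 − 34 = -6
a=8: Ŷ = -14 + 8·8 = 50; r = 51 − 50 = 1
a=10: Ŷ = -14 + 8·10 = 66; r = 67 − 66 = 1
Largest |r| is 6 at a = 6, residual -6.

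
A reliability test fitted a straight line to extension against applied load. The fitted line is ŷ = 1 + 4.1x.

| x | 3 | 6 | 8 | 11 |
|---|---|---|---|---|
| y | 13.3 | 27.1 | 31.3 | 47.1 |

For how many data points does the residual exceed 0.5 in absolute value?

x=3: ŷ = 1 + 4.1·3 = 13.3; e = 13.3 − 13.3 = 0
x=6: ŷ = 1 + 4.1·6 = 25.6; e = 27.1 − 25.6 = 1.5
x=8: ŷ = 1 + 4.1·8 = 33.8; e = 31.3 − 33.8 = -2.5
x=11: ŷ = 1 + 4.1·11 = 46.1; e = 47.1 − 46.1 = 1
|e| > 0.5: x=6 (|e|=1.5), x=8 (|e|=2.5), x=11 (|e|=1) → 3

3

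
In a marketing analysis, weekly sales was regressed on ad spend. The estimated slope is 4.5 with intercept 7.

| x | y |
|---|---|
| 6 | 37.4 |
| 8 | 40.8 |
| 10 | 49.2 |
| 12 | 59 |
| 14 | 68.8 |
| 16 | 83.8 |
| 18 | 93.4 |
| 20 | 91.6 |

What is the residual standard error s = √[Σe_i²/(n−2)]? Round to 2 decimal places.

x=6: ŷ = 7 + 4.5·6 = 34; e = 37.4 − 34 = 3.4
x=8: ŷ = 7 + 4.5·8 = 43; e = 40.8 − 43 = -2.2
x=10: ŷ = 7 + 4.5·10 = 52; e = 49.2 − 52 = -2.8
x=12: ŷ = 7 + 4.5·12 = 61; e = 59 − 61 = -2
x=14: ŷ = 7 + 4.5·14 = 70; e = 68.8 − 70 = -1.2
x=16: ŷ = 7 + 4.5·16 = 79; e = 83.8 − 79 = 4.8
x=18: ŷ = 7 + 4.5·18 = 88; e = 93.4 − 88 = 5.4
x=20: ŷ = 7 + 4.5·20 = 97; e = 91.6 − 97 = -5.4
SSE = 11.56 + 4.84 + 7.84 + 4 + 1.44 + 23.04 + 29.16 + 29.16 = 111.04
s = √(111.04/6) = √18.5067 ≈ 4.30

s = 4.30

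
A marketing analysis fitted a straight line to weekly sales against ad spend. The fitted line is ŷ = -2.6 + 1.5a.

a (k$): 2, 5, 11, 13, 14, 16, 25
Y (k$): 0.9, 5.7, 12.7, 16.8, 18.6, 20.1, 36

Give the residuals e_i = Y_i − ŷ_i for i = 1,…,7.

0.5, 0.8, -1.2, -0.1, 0.2, -1.3, 1.1

a=2: ŷ = -2.6 + 1.5·2 = 0.4; e = 0.9 − 0.4 = 0.5
a=5: ŷ = -2.6 + 1.5·5 = 4.9; e = 5.7 − 4.9 = 0.8
a=11: ŷ = -2.6 + 1.5·11 = 13.9; e = 12.7 − 13.9 = -1.2
a=13: ŷ = -2.6 + 1.5·13 = 16.9; e = 16.8 − 16.9 = -0.1
a=14: ŷ = -2.6 + 1.5·14 = 18.4; e = 18.6 − 18.4 = 0.2
a=16: ŷ = -2.6 + 1.5·16 = 21.4; e = 20.1 − 21.4 = -1.3
a=25: ŷ = -2.6 + 1.5·25 = 34.9; e = 36 − 34.9 = 1.1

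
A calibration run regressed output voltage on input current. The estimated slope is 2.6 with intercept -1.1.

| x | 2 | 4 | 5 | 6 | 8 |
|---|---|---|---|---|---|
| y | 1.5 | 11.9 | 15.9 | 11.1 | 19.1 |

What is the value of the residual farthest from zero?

x=2: ŷ = -1.1 + 2.6·2 = 4.1; e = 1.5 − 4.1 = -2.6
x=4: ŷ = -1.1 + 2.6·4 = 9.3; e = 11.9 − 9.3 = 2.6
x=5: ŷ = -1.1 + 2.6·5 = 11.9; e = 15.9 − 11.9 = 4
x=6: ŷ = -1.1 + 2.6·6 = 14.5; e = 11.1 − 14.5 = -3.4
x=8: ŷ = -1.1 + 2.6·8 = 19.7; e = 19.1 − 19.7 = -0.6
Largest |e| is 4 at x = 5, residual 4.

e = 4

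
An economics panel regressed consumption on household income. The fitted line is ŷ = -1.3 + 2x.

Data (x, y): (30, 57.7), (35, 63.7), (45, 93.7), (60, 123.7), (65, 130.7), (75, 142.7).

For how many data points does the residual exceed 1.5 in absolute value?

5

x=30: ŷ = -1.3 + 2·30 = 58.7; r = 57.7 − 58.7 = -1
x=35: ŷ = -1.3 + 2·35 = 68.7; r = 63.7 − 68.7 = -5
x=45: ŷ = -1.3 + 2·45 = 88.7; r = 93.7 − 88.7 = 5
x=60: ŷ = -1.3 + 2·60 = 118.7; r = 123.7 − 118.7 = 5
x=65: ŷ = -1.3 + 2·65 = 128.7; r = 130.7 − 128.7 = 2
x=75: ŷ = -1.3 + 2·75 = 148.7; r = 142.7 − 148.7 = -6
|r| > 1.5: x=35 (|r|=5), x=45 (|r|=5), x=60 (|r|=5), x=65 (|r|=2), x=75 (|r|=6) → 5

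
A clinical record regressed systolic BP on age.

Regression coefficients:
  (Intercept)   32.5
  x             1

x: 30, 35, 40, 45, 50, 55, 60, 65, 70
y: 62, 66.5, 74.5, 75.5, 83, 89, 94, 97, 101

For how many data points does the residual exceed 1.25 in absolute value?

x=30: ŷ = 32.5 + 30 = 62.5; e = 62 − 62.5 = -0.5
x=35: ŷ = 32.5 + 35 = 67.5; e = 66.5 − 67.5 = -1
x=40: ŷ = 32.5 + 40 = 72.5; e = 74.5 − 72.5 = 2
x=45: ŷ = 32.5 + 45 = 77.5; e = 75.5 − 77.5 = -2
x=50: ŷ = 32.5 + 50 = 82.5; e = 83 − 82.5 = 0.5
x=55: ŷ = 32.5 + 55 = 87.5; e = 89 − 87.5 = 1.5
x=60: ŷ = 32.5 + 60 = 92.5; e = 94 − 92.5 = 1.5
x=65: ŷ = 32.5 + 65 = 97.5; e = 97 − 97.5 = -0.5
x=70: ŷ = 32.5 + 70 = 102.5; e = 101 − 102.5 = -1.5
|e| > 1.25: x=40 (|e|=2), x=45 (|e|=2), x=55 (|e|=1.5), x=60 (|e|=1.5), x=70 (|e|=1.5) → 5

5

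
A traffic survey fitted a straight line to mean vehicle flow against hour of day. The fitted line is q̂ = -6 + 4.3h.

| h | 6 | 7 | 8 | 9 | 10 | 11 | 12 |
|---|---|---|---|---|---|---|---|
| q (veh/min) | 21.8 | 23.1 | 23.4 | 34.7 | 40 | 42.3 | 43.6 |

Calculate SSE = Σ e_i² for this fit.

SSE = 48

h=6: q̂ = -6 + 4.3·6 = 19.8; e = 21.8 − 19.8 = 2
h=7: q̂ = -6 + 4.3·7 = 24.1; e = 23.1 − 24.1 = -1
h=8: q̂ = -6 + 4.3·8 = 28.4; e = 23.4 − 28.4 = -5
h=9: q̂ = -6 + 4.3·9 = 32.7; e = 34.7 − 32.7 = 2
h=10: q̂ = -6 + 4.3·10 = 37; e = 40 − 37 = 3
h=11: q̂ = -6 + 4.3·11 = 41.3; e = 42.3 − 41.3 = 1
h=12: q̂ = -6 + 4.3·12 = 45.6; e = 43.6 − 45.6 = -2
SSE = 4 + 1 + 25 + 4 + 9 + 1 + 4 = 48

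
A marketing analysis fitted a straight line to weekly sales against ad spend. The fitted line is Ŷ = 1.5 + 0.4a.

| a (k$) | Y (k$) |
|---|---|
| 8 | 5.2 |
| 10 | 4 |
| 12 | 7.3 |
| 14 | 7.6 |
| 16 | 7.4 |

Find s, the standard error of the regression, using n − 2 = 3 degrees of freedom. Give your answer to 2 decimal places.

s = 1.15

a=8: Ŷ = 1.5 + 0.4·8 = 4.7; r = 5.2 − 4.7 = 0.5
a=10: Ŷ = 1.5 + 0.4·10 = 5.5; r = 4 − 5.5 = -1.5
a=12: Ŷ = 1.5 + 0.4·12 = 6.3; r = 7.3 − 6.3 = 1
a=14: Ŷ = 1.5 + 0.4·14 = 7.1; r = 7.6 − 7.1 = 0.5
a=16: Ŷ = 1.5 + 0.4·16 = 7.9; r = 7.4 − 7.9 = -0.5
SSE = 0.25 + 2.25 + 1 + 0.25 + 0.25 = 4
s = √(4/3) = √1.33333 ≈ 1.15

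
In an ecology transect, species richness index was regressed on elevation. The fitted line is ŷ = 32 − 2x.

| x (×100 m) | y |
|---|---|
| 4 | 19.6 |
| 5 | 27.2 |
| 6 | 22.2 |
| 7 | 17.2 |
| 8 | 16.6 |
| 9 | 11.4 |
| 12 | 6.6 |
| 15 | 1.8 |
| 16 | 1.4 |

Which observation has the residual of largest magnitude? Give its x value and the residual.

x = 5, r = 5.2

x=4: ŷ = 32 − 2·4 = 24; r = 19.6 − 24 = -4.4
x=5: ŷ = 32 − 2·5 = 22; r = 27.2 − 22 = 5.2
x=6: ŷ = 32 − 2·6 = 20; r = 22.2 − 20 = 2.2
x=7: ŷ = 32 − 2·7 = 18; r = 17.2 − 18 = -0.8
x=8: ŷ = 32 − 2·8 = 16; r = 16.6 − 16 = 0.6
x=9: ŷ = 32 − 2·9 = 14; r = 11.4 − 14 = -2.6
x=12: ŷ = 32 − 2·12 = 8; r = 6.6 − 8 = -1.4
x=15: ŷ = 32 − 2·15 = 2; r = 1.8 − 2 = -0.2
x=16: ŷ = 32 − 2·16 = 0; r = 1.4 − 0 = 1.4
Largest |r| is 5.2 at x = 5, residual 5.2.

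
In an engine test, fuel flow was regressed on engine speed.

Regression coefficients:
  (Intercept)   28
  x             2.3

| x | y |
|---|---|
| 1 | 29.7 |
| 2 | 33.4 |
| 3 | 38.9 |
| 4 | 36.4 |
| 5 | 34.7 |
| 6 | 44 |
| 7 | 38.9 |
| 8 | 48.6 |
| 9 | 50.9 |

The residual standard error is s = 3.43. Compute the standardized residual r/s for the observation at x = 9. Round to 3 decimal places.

ŷ = 28 + 2.3·9 = 48.7
r = 50.9 − 48.7 = 2.2
r/s = 2.2 / 3.43 = 0.641

0.641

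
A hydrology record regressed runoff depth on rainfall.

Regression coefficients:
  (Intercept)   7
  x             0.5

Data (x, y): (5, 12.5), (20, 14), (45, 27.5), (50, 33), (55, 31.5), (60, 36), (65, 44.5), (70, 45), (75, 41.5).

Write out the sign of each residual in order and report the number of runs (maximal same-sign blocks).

x=5: ŷ = 7 + 0.5·5 = 9.5; e = 12.5 − 9.5 = 3
x=20: ŷ = 7 + 0.5·20 = 17; e = 14 − 17 = -3
x=45: ŷ = 7 + 0.5·45 = 29.5; e = 27.5 − 29.5 = -2
x=50: ŷ = 7 + 0.5·50 = 32; e = 33 − 32 = 1
x=55: ŷ = 7 + 0.5·55 = 34.5; e = 31.5 − 34.5 = -3
x=60: ŷ = 7 + 0.5·60 = 37; e = 36 − 37 = -1
x=65: ŷ = 7 + 0.5·65 = 39.5; e = 44.5 − 39.5 = 5
x=70: ŷ = 7 + 0.5·70 = 42; e = 45 − 42 = 3
x=75: ŷ = 7 + 0.5·75 = 44.5; e = 41.5 − 44.5 = -3
Signs: + − − + − − + + −
Runs: +×1, −×2, +×1, −×2, +×2, −×1 → 6

6 runs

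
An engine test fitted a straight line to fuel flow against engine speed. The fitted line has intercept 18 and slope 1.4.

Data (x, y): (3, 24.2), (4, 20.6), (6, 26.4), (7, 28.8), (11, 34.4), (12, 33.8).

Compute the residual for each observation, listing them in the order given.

2, -3, 0, 1, 1, -1

x=3: ŷ = 18 + 1.4·3 = 22.2; e = 24.2 − 22.2 = 2
x=4: ŷ = 18 + 1.4·4 = 23.6; e = 20.6 − 23.6 = -3
x=6: ŷ = 18 + 1.4·6 = 26.4; e = 26.4 − 26.4 = 0
x=7: ŷ = 18 + 1.4·7 = 27.8; e = 28.8 − 27.8 = 1
x=11: ŷ = 18 + 1.4·11 = 33.4; e = 34.4 − 33.4 = 1
x=12: ŷ = 18 + 1.4·12 = 34.8; e = 33.8 − 34.8 = -1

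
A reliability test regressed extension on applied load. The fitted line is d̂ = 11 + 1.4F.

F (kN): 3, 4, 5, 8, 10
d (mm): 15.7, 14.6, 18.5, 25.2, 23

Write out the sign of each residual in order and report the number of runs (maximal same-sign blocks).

4 runs

F=3: d̂ = 11 + 1.4·3 = 15.2; e = 15.7 − 15.2 = 0.5
F=4: d̂ = 11 + 1.4·4 = 16.6; e = 14.6 − 16.6 = -2
F=5: d̂ = 11 + 1.4·5 = 18; e = 18.5 − 18 = 0.5
F=8: d̂ = 11 + 1.4·8 = 22.2; e = 25.2 − 22.2 = 3
F=10: d̂ = 11 + 1.4·10 = 25; e = 23 − 25 = -2
Signs: + − + + −
Runs: +×1, −×1, +×2, −×1 → 4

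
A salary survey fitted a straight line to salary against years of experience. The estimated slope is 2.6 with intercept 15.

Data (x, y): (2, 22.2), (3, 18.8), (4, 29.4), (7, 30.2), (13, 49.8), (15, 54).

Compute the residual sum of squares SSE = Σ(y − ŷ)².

x=2: ŷ = 15 + 2.6·2 = 20.2; e = 22.2 − 20.2 = 2
x=3: ŷ = 15 + 2.6·3 = 22.8; e = 18.8 − 22.8 = -4
x=4: ŷ = 15 + 2.6·4 = 25.4; e = 29.4 − 25.4 = 4
x=7: ŷ = 15 + 2.6·7 = 33.2; e = 30.2 − 33.2 = -3
x=13: ŷ = 15 + 2.6·13 = 48.8; e = 49.8 − 48.8 = 1
x=15: ŷ = 15 + 2.6·15 = 54; e = 54 − 54 = 0
SSE = 4 + 16 + 16 + 9 + 1 + 0 = 46

SSE = 46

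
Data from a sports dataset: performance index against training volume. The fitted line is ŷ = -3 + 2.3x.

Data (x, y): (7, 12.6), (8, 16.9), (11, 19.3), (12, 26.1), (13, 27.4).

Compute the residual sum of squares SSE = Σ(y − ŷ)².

x=7: ŷ = -3 + 2.3·7 = 13.1; e = 12.6 − 13.1 = -0.5
x=8: ŷ = -3 + 2.3·8 = 15.4; e = 16.9 − 15.4 = 1.5
x=11: ŷ = -3 + 2.3·11 = 22.3; e = 19.3 − 22.3 = -3
x=12: ŷ = -3 + 2.3·12 = 24.6; e = 26.1 − 24.6 = 1.5
x=13: ŷ = -3 + 2.3·13 = 26.9; e = 27.4 − 26.9 = 0.5
SSE = 0.25 + 2.25 + 9 + 2.25 + 0.25 = 14

SSE = 14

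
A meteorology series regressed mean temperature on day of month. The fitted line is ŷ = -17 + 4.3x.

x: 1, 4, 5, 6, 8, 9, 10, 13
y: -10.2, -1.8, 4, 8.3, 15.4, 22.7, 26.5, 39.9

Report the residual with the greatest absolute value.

r = 2.5

x=1: ŷ = -17 + 4.3·1 = -12.7; r = -10.2 − (-12.7) = 2.5
x=4: ŷ = -17 + 4.3·4 = 0.2; r = -1.8 − 0.2 = -2
x=5: ŷ = -17 + 4.3·5 = 4.5; r = 4 − 4.5 = -0.5
x=6: ŷ = -17 + 4.3·6 = 8.8; r = 8.3 − 8.8 = -0.5
x=8: ŷ = -17 + 4.3·8 = 17.4; r = 15.4 − 17.4 = -2
x=9: ŷ = -17 + 4.3·9 = 21.7; r = 22.7 − 21.7 = 1
x=10: ŷ = -17 + 4.3·10 = 26; r = 26.5 − 26 = 0.5
x=13: ŷ = -17 + 4.3·13 = 38.9; r = 39.9 − 38.9 = 1
Largest |r| is 2.5 at x = 1, residual 2.5.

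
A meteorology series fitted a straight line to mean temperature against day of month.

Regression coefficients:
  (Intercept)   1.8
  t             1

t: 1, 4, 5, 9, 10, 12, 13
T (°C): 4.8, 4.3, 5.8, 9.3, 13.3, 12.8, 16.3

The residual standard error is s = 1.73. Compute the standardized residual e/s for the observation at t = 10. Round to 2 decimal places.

T̂ = 1.8 + 10 = 11.8
e = 13.3 − 11.8 = 1.5
e/s = 1.5 / 1.73 = 0.87

0.87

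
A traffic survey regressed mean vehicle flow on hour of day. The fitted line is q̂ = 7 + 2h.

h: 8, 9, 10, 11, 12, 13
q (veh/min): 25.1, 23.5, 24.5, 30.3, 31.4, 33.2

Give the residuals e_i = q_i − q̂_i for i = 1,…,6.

h=8: q̂ = 7 + 2·8 = 23; e = 25.1 − 23 = 2.1
h=9: q̂ = 7 + 2·9 = 25; e = 23.5 − 25 = -1.5
h=10: q̂ = 7 + 2·10 = 27; e = 24.5 − 27 = -2.5
h=11: q̂ = 7 + 2·11 = 29; e = 30.3 − 29 = 1.3
h=12: q̂ = 7 + 2·12 = 31; e = 31.4 − 31 = 0.4
h=13: q̂ = 7 + 2·13 = 33; e = 33.2 − 33 = 0.2

2.1, -1.5, -2.5, 1.3, 0.4, 0.2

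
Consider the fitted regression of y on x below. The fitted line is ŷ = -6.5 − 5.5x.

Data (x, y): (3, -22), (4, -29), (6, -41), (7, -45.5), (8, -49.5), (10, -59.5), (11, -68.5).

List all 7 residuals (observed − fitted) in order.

x=3: ŷ = -6.5 − 5.5·3 = -23; r = -22 − (-23) = 1
x=4: ŷ = -6.5 − 5.5·4 = -28.5; r = -29 − (-28.5) = -0.5
x=6: ŷ = -6.5 − 5.5·6 = -39.5; r = -41 − (-39.5) = -1.5
x=7: ŷ = -6.5 − 5.5·7 = -45; r = -45.5 − (-45) = -0.5
x=8: ŷ = -6.5 − 5.5·8 = -50.5; r = -49.5 − (-50.5) = 1
x=10: ŷ = -6.5 − 5.5·10 = -61.5; r = -59.5 − (-61.5) = 2
x=11: ŷ = -6.5 − 5.5·11 = -67; r = -68.5 − (-67) = -1.5

1, -0.5, -1.5, -0.5, 1, 2, -1.5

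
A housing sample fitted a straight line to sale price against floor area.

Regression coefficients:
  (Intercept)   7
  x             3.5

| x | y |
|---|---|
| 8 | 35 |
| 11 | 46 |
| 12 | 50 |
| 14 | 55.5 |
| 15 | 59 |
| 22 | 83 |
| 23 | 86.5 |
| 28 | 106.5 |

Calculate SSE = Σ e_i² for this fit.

SSE = 6

x=8: ŷ = 7 + 3.5·8 = 35; e = 35 − 35 = 0
x=11: ŷ = 7 + 3.5·11 = 45.5; e = 46 − 45.5 = 0.5
x=12: ŷ = 7 + 3.5·12 = 49; e = 50 − 49 = 1
x=14: ŷ = 7 + 3.5·14 = 56; e = 55.5 − 56 = -0.5
x=15: ŷ = 7 + 3.5·15 = 59.5; e = 59 − 59.5 = -0.5
x=22: ŷ = 7 + 3.5·22 = 84; e = 83 − 84 = -1
x=23: ŷ = 7 + 3.5·23 = 87.5; e = 86.5 − 87.5 = -1
x=28: ŷ = 7 + 3.5·28 = 105; e = 106.5 − 105 = 1.5
SSE = 0 + 0.25 + 1 + 0.25 + 0.25 + 1 + 1 + 2.25 = 6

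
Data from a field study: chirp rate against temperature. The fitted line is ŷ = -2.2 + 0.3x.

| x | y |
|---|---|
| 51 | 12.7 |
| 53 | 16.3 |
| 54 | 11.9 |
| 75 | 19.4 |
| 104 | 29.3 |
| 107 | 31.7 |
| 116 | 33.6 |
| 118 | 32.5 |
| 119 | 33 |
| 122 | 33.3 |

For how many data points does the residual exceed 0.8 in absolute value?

x=51: ŷ = -2.2 + 0.3·51 = 13.1; e = 12.7 − 13.1 = -0.4
x=53: ŷ = -2.2 + 0.3·53 = 13.7; e = 16.3 − 13.7 = 2.6
x=54: ŷ = -2.2 + 0.3·54 = 14; e = 11.9 − 14 = -2.1
x=75: ŷ = -2.2 + 0.3·75 = 20.3; e = 19.4 − 20.3 = -0.9
x=104: ŷ = -2.2 + 0.3·104 = 29; e = 29.3 − 29 = 0.3
x=107: ŷ = -2.2 + 0.3·107 = 29.9; e = 31.7 − 29.9 = 1.8
x=116: ŷ = -2.2 + 0.3·116 = 32.6; e = 33.6 − 32.6 = 1
x=118: ŷ = -2.2 + 0.3·118 = 33.2; e = 32.5 − 33.2 = -0.7
x=119: ŷ = -2.2 + 0.3·119 = 33.5; e = 33 − 33.5 = -0.5
x=122: ŷ = -2.2 + 0.3·122 = 34.4; e = 33.3 − 34.4 = -1.1
|e| > 0.8: x=53 (|e|=2.6), x=54 (|e|=2.1), x=75 (|e|=0.9), x=107 (|e|=1.8), x=116 (|e|=1), x=122 (|e|=1.1) → 6

6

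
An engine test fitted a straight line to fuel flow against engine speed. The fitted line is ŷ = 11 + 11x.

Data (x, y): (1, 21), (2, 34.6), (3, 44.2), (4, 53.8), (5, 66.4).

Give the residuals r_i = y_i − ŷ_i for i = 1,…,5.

-1, 1.6, 0.2, -1.2, 0.4

x=1: ŷ = 11 + 11·1 = 22; r = 21 − 22 = -1
x=2: ŷ = 11 + 11·2 = 33; r = 34.6 − 33 = 1.6
x=3: ŷ = 11 + 11·3 = 44; r = 44.2 − 44 = 0.2
x=4: ŷ = 11 + 11·4 = 55; r = 53.8 − 55 = -1.2
x=5: ŷ = 11 + 11·5 = 66; r = 66.4 − 66 = 0.4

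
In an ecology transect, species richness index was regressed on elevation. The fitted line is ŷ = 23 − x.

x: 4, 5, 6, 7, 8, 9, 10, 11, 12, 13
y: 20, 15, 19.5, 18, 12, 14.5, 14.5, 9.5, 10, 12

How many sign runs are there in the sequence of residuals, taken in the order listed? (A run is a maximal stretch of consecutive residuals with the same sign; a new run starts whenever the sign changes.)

x=4: ŷ = 23 − 4 = 19; r = 20 − 19 = 1
x=5: ŷ = 23 − 5 = 18; r = 15 − 18 = -3
x=6: ŷ = 23 − 6 = 17; r = 19.5 − 17 = 2.5
x=7: ŷ = 23 − 7 = 16; r = 18 − 16 = 2
x=8: ŷ = 23 − 8 = 15; r = 12 − 15 = -3
x=9: ŷ = 23 − 9 = 14; r = 14.5 − 14 = 0.5
x=10: ŷ = 23 − 10 = 13; r = 14.5 − 13 = 1.5
x=11: ŷ = 23 − 11 = 12; r = 9.5 − 12 = -2.5
x=12: ŷ = 23 − 12 = 11; r = 10 − 11 = -1
x=13: ŷ = 23 − 13 = 10; r = 12 − 10 = 2
Signs: + − + + − + + − − +
Runs: +×1, −×1, +×2, −×1, +×2, −×2, +×1 → 7

7 runs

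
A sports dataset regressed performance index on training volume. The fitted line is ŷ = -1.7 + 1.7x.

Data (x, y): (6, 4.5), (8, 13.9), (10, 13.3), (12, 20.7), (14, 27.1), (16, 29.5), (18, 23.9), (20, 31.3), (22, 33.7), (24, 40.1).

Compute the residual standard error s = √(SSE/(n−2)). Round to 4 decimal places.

x=6: ŷ = -1.7 + 1.7·6 = 8.5; r = 4.5 − 8.5 = -4
x=8: ŷ = -1.7 + 1.7·8 = 11.9; r = 13.9 − 11.9 = 2
x=10: ŷ = -1.7 + 1.7·10 = 15.3; r = 13.3 − 15.3 = -2
x=12: ŷ = -1.7 + 1.7·12 = 18.7; r = 20.7 − 18.7 = 2
x=14: ŷ = -1.7 + 1.7·14 = 22.1; r = 27.1 − 22.1 = 5
x=16: ŷ = -1.7 + 1.7·16 = 25.5; r = 29.5 − 25.5 = 4
x=18: ŷ = -1.7 + 1.7·18 = 28.9; r = 23.9 − 28.9 = -5
x=20: ŷ = -1.7 + 1.7·20 = 32.3; r = 31.3 − 32.3 = -1
x=22: ŷ = -1.7 + 1.7·22 = 35.7; r = 33.7 − 35.7 = -2
x=24: ŷ = -1.7 + 1.7·24 = 39.1; r = 40.1 − 39.1 = 1
SSE = 16 + 4 + 4 + 4 + 25 + 16 + 25 + 1 + 4 + 1 = 100
s = √(100/8) = √12.5 ≈ 3.5355

s = 3.5355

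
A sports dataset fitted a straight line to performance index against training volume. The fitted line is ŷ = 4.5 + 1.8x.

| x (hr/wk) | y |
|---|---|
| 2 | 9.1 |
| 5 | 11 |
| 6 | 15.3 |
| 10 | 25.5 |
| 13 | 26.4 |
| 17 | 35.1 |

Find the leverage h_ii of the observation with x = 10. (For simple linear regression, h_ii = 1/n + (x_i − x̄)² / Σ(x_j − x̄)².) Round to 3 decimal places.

h = 0.175

x̄ = (2 + 5 + 6 + 10 + 13 + 17)/6 = 8.83333
Σ(x − x̄)² = 46.6944 + 14.6944 + 8.02778 + 1.36111 + 17.3611 + 66.6944 = 154.833
h = 1/6 + (1.16667)²/154.833 = 0.166667 + 0.00879081 = 0.175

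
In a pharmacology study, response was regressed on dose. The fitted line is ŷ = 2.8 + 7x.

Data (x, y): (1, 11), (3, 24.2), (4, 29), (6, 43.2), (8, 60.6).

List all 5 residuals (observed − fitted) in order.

x=1: ŷ = 2.8 + 7·1 = 9.8; r = 11 − 9.8 = 1.2
x=3: ŷ = 2.8 + 7·3 = 23.8; r = 24.2 − 23.8 = 0.4
x=4: ŷ = 2.8 + 7·4 = 30.8; r = 29 − 30.8 = -1.8
x=6: ŷ = 2.8 + 7·6 = 44.8; r = 43.2 − 44.8 = -1.6
x=8: ŷ = 2.8 + 7·8 = 58.8; r = 60.6 − 58.8 = 1.8

1.2, 0.4, -1.8, -1.6, 1.8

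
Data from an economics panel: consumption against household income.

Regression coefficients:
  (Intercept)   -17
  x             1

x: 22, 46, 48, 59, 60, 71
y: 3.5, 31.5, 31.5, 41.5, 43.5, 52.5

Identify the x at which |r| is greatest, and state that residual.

x = 46, r = 2.5

x=22: ŷ = -17 + 22 = 5; r = 3.5 − 5 = -1.5
x=46: ŷ = -17 + 46 = 29; r = 31.5 − 29 = 2.5
x=48: ŷ = -17 + 48 = 31; r = 31.5 − 31 = 0.5
x=59: ŷ = -17 + 59 = 42; r = 41.5 − 42 = -0.5
x=60: ŷ = -17 + 60 = 43; r = 43.5 − 43 = 0.5
x=71: ŷ = -17 + 71 = 54; r = 52.5 − 54 = -1.5
Largest |r| is 2.5 at x = 46, residual 2.5.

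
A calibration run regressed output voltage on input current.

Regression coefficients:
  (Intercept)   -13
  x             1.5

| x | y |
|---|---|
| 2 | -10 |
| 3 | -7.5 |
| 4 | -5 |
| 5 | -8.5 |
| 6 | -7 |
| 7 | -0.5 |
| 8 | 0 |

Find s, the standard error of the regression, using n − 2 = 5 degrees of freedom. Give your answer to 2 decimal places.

x=2: ŷ = -13 + 1.5·2 = -10; r = -10 − (-10) = 0
x=3: ŷ = -13 + 1.5·3 = -8.5; r = -7.5 − (-8.5) = 1
x=4: ŷ = -13 + 1.5·4 = -7; r = -5 − (-7) = 2
x=5: ŷ = -13 + 1.5·5 = -5.5; r = -8.5 − (-5.5) = -3
x=6: ŷ = -13 + 1.5·6 = -4; r = -7 − (-4) = -3
x=7: ŷ = -13 + 1.5·7 = -2.5; r = -0.5 − (-2.5) = 2
x=8: ŷ = -13 + 1.5·8 = -1; r = 0 − (-1) = 1
SSE = 0 + 1 + 4 + 9 + 9 + 4 + 1 = 28
s = √(28/5) = √5.6 ≈ 2.37

s = 2.37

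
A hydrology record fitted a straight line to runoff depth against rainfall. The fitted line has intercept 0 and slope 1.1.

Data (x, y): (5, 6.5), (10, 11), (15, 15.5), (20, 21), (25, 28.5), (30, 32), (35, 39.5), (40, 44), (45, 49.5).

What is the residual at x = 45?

ŷ = 1.1·45 = 49.5
e = 49.5 − 49.5 = 0

e = 0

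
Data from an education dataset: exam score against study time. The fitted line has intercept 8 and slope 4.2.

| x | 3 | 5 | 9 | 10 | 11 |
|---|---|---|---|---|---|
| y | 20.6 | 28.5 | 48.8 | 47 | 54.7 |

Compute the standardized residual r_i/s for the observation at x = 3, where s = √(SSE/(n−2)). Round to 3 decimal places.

x=3: ŷ = 8 + 4.2·3 = 20.6; r = 20.6 − 20.6 = 0
x=5: ŷ = 8 + 4.2·5 = 29; r = 28.5 − 29 = -0.5
x=9: ŷ = 8 + 4.2·9 = 45.8; r = 48.8 − 45.8 = 3
x=10: ŷ = 8 + 4.2·10 = 50; r = 47 − 50 = -3
x=11: ŷ = 8 + 4.2·11 = 54.2; r = 54.7 − 54.2 = 0.5
SSE = 0 + 0.25 + 9 + 9 + 0.25 = 18.5
s = √(18.5/3) = 2.48328
r/s = 0 / 2.48328 = 0.000

0.000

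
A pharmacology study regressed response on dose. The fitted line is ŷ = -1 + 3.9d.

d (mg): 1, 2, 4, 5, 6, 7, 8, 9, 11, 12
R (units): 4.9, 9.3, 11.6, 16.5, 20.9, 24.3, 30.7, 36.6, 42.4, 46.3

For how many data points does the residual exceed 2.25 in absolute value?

d=1: ŷ = -1 + 3.9·1 = 2.9; e = 4.9 − 2.9 = 2
d=2: ŷ = -1 + 3.9·2 = 6.8; e = 9.3 − 6.8 = 2.5
d=4: ŷ = -1 + 3.9·4 = 14.6; e = 11.6 − 14.6 = -3
d=5: ŷ = -1 + 3.9·5 = 18.5; e = 16.5 − 18.5 = -2
d=6: ŷ = -1 + 3.9·6 = 22.4; e = 20.9 − 22.4 = -1.5
d=7: ŷ = -1 + 3.9·7 = 26.3; e = 24.3 − 26.3 = -2
d=8: ŷ = -1 + 3.9·8 = 30.2; e = 30.7 − 30.2 = 0.5
d=9: ŷ = -1 + 3.9·9 = 34.1; e = 36.6 − 34.1 = 2.5
d=11: ŷ = -1 + 3.9·11 = 41.9; e = 42.4 − 41.9 = 0.5
d=12: ŷ = -1 + 3.9·12 = 45.8; e = 46.3 − 45.8 = 0.5
|e| > 2.25: d=2 (|e|=2.5), d=4 (|e|=3), d=9 (|e|=2.5) → 3

3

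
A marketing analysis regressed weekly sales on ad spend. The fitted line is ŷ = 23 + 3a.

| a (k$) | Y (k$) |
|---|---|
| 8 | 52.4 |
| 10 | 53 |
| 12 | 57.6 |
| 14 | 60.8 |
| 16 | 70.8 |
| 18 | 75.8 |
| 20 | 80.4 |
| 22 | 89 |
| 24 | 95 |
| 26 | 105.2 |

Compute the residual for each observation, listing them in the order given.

5.4, 0, -1.4, -4.2, -0.2, -1.2, -2.6, 0, 0, 4.2

a=8: ŷ = 23 + 3·8 = 47; e = 52.4 − 47 = 5.4
a=10: ŷ = 23 + 3·10 = 53; e = 53 − 53 = 0
a=12: ŷ = 23 + 3·12 = 59; e = 57.6 − 59 = -1.4
a=14: ŷ = 23 + 3·14 = 65; e = 60.8 − 65 = -4.2
a=16: ŷ = 23 + 3·16 = 71; e = 70.8 − 71 = -0.2
a=18: ŷ = 23 + 3·18 = 77; e = 75.8 − 77 = -1.2
a=20: ŷ = 23 + 3·20 = 83; e = 80.4 − 83 = -2.6
a=22: ŷ = 23 + 3·22 = 89; e = 89 − 89 = 0
a=24: ŷ = 23 + 3·24 = 95; e = 95 − 95 = 0
a=26: ŷ = 23 + 3·26 = 101; e = 105.2 − 101 = 4.2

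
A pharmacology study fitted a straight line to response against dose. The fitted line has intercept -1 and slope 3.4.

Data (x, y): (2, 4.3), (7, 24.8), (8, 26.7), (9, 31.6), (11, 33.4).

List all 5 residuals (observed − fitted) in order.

-1.5, 2, 0.5, 2, -3

x=2: ŷ = -1 + 3.4·2 = 5.8; e = 4.3 − 5.8 = -1.5
x=7: ŷ = -1 + 3.4·7 = 22.8; e = 24.8 − 22.8 = 2
x=8: ŷ = -1 + 3.4·8 = 26.2; e = 26.7 − 26.2 = 0.5
x=9: ŷ = -1 + 3.4·9 = 29.6; e = 31.6 − 29.6 = 2
x=11: ŷ = -1 + 3.4·11 = 36.4; e = 33.4 − 36.4 = -3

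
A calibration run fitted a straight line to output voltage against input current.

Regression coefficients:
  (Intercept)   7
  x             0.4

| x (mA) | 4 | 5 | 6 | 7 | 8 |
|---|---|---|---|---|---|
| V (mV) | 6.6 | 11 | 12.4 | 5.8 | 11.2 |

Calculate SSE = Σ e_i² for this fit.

SSE = 34

x=4: V̂ = 7 + 0.4·4 = 8.6; e = 6.6 − 8.6 = -2
x=5: V̂ = 7 + 0.4·5 = 9; e = 11 − 9 = 2
x=6: V̂ = 7 + 0.4·6 = 9.4; e = 12.4 − 9.4 = 3
x=7: V̂ = 7 + 0.4·7 = 9.8; e = 5.8 − 9.8 = -4
x=8: V̂ = 7 + 0.4·8 = 10.2; e = 11.2 − 10.2 = 1
SSE = 4 + 4 + 9 + 16 + 1 = 34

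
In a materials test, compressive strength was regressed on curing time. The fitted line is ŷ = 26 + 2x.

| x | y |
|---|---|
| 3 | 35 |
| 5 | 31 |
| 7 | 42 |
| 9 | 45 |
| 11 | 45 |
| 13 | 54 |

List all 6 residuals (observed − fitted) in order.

x=3: ŷ = 26 + 2·3 = 32; e = 35 − 32 = 3
x=5: ŷ = 26 + 2·5 = 36; e = 31 − 36 = -5
x=7: ŷ = 26 + 2·7 = 40; e = 42 − 40 = 2
x=9: ŷ = 26 + 2·9 = 44; e = 45 − 44 = 1
x=11: ŷ = 26 + 2·11 = 48; e = 45 − 48 = -3
x=13: ŷ = 26 + 2·13 = 52; e = 54 − 52 = 2

3, -5, 2, 1, -3, 2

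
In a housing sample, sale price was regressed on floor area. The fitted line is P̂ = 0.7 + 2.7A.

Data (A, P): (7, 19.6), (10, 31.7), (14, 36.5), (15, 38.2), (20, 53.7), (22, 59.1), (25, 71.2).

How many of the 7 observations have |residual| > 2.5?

3

A=7: P̂ = 0.7 + 2.7·7 = 19.6; e = 19.6 − 19.6 = 0
A=10: P̂ = 0.7 + 2.7·10 = 27.7; e = 31.7 − 27.7 = 4
A=14: P̂ = 0.7 + 2.7·14 = 38.5; e = 36.5 − 38.5 = -2
A=15: P̂ = 0.7 + 2.7·15 = 41.2; e = 38.2 − 41.2 = -3
A=20: P̂ = 0.7 + 2.7·20 = 54.7; e = 53.7 − 54.7 = -1
A=22: P̂ = 0.7 + 2.7·22 = 60.1; e = 59.1 − 60.1 = -1
A=25: P̂ = 0.7 + 2.7·25 = 68.2; e = 71.2 − 68.2 = 3
|e| > 2.5: A=10 (|e|=4), A=15 (|e|=3), A=25 (|e|=3) → 3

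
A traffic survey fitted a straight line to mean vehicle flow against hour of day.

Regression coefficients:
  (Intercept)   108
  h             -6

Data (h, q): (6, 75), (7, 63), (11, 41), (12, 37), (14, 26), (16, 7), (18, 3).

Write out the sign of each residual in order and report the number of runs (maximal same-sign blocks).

5 runs

h=6: ŷ = 108 − 6·6 = 72; e = 75 − 72 = 3
h=7: ŷ = 108 − 6·7 = 66; e = 63 − 66 = -3
h=11: ŷ = 108 − 6·11 = 42; e = 41 − 42 = -1
h=12: ŷ = 108 − 6·12 = 36; e = 37 − 36 = 1
h=14: ŷ = 108 − 6·14 = 24; e = 26 − 24 = 2
h=16: ŷ = 108 − 6·16 = 12; e = 7 − 12 = -5
h=18: ŷ = 108 − 6·18 = 0; e = 3 − 0 = 3
Signs: + − − + + − +
Runs: +×1, −×2, +×2, −×1, +×1 → 5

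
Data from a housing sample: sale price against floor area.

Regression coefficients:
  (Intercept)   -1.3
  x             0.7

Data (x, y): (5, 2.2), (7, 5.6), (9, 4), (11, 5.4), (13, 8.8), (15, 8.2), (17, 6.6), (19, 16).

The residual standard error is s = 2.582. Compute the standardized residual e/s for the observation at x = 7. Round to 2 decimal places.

ŷ = -1.3 + 0.7·7 = 3.6
e = 5.6 − 3.6 = 2
e/s = 2 / 2.582 = 0.77

0.77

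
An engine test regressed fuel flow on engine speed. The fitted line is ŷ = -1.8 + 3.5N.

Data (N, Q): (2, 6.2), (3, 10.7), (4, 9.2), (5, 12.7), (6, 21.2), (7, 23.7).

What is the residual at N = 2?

r = 1

ŷ = -1.8 + 3.5·2 = 5.2
r = 6.2 − 5.2 = 1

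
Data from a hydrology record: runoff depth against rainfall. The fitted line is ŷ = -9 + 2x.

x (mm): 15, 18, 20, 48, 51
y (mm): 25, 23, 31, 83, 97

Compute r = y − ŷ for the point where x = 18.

ŷ = -9 + 2·18 = 27
r = 23 − 27 = -4

r = -4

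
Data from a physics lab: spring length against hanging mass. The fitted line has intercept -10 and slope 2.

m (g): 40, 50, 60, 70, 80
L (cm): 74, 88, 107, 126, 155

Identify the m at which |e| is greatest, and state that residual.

m=40: L̂ = -10 + 2·40 = 70; e = 74 − 70 = 4
m=50: L̂ = -10 + 2·50 = 90; e = 88 − 90 = -2
m=60: L̂ = -10 + 2·60 = 110; e = 107 − 110 = -3
m=70: L̂ = -10 + 2·70 = 130; e = 126 − 130 = -4
m=80: L̂ = -10 + 2·80 = 150; e = 155 − 150 = 5
Largest |e| is 5 at m = 80, residual 5.

m = 80, e = 5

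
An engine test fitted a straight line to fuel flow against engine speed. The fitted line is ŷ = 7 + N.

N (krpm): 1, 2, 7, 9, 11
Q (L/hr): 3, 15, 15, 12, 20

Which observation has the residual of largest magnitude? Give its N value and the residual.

N=1: ŷ = 7 + 1 = 8; e = 3 − 8 = -5
N=2: ŷ = 7 + 2 = 9; e = 15 − 9 = 6
N=7: ŷ = 7 + 7 = 14; e = 15 − 14 = 1
N=9: ŷ = 7 + 9 = 16; e = 12 − 16 = -4
N=11: ŷ = 7 + 11 = 18; e = 20 − 18 = 2
Largest |e| is 6 at N = 2, residual 6.

N = 2, e = 6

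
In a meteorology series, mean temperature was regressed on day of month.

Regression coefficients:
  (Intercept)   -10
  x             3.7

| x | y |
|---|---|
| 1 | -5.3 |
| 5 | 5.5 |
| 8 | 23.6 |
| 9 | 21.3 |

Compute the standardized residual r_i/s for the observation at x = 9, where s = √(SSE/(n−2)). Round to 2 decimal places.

x=1: ŷ = -10 + 3.7·1 = -6.3; r = -5.3 − (-6.3) = 1
x=5: ŷ = -10 + 3.7·5 = 8.5; r = 5.5 − 8.5 = -3
x=8: ŷ = -10 + 3.7·8 = 19.6; r = 23.6 − 19.6 = 4
x=9: ŷ = -10 + 3.7·9 = 23.3; r = 21.3 − 23.3 = -2
SSE = 1 + 9 + 16 + 4 = 30
s = √(30/2) = 3.87298
r/s = -2 / 3.87298 = -0.52

-0.52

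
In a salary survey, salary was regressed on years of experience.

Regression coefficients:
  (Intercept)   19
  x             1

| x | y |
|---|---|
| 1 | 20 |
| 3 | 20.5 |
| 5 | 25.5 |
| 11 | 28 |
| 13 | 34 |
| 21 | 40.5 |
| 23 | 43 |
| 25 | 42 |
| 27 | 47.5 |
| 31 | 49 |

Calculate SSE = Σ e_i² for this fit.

SSE = 21

x=1: ŷ = 19 + 1 = 20; e = 20 − 20 = 0
x=3: ŷ = 19 + 3 = 22; e = 20.5 − 22 = -1.5
x=5: ŷ = 19 + 5 = 24; e = 25.5 − 24 = 1.5
x=11: ŷ = 19 + 11 = 30; e = 28 − 30 = -2
x=13: ŷ = 19 + 13 = 32; e = 34 − 32 = 2
x=21: ŷ = 19 + 21 = 40; e = 40.5 − 40 = 0.5
x=23: ŷ = 19 + 23 = 42; e = 43 − 42 = 1
x=25: ŷ = 19 + 25 = 44; e = 42 − 44 = -2
x=27: ŷ = 19 + 27 = 46; e = 47.5 − 46 = 1.5
x=31: ŷ = 19 + 31 = 50; e = 49 − 50 = -1
SSE = 0 + 2.25 + 2.25 + 4 + 4 + 0.25 + 1 + 4 + 2.25 + 1 = 21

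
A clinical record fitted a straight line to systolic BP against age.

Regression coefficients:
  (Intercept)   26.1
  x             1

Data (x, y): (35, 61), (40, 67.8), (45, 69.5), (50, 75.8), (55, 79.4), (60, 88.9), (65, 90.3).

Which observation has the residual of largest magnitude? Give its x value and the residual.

x=35: ŷ = 26.1 + 35 = 61.1; e = 61 − 61.1 = -0.1
x=40: ŷ = 26.1 + 40 = 66.1; e = 67.8 − 66.1 = 1.7
x=45: ŷ = 26.1 + 45 = 71.1; e = 69.5 − 71.1 = -1.6
x=50: ŷ = 26.1 + 50 = 76.1; e = 75.8 − 76.1 = -0.3
x=55: ŷ = 26.1 + 55 = 81.1; e = 79.4 − 81.1 = -1.7
x=60: ŷ = 26.1 + 60 = 86.1; e = 88.9 − 86.1 = 2.8
x=65: ŷ = 26.1 + 65 = 91.1; e = 90.3 − 91.1 = -0.8
Largest |e| is 2.8 at x = 60, residual 2.8.

x = 60, e = 2.8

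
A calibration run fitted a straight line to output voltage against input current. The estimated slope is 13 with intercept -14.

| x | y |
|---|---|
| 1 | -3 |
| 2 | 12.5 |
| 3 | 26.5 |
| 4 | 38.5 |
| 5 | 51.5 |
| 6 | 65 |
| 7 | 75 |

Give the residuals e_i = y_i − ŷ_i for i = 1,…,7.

-2, 0.5, 1.5, 0.5, 0.5, 1, -2

x=1: ŷ = -14 + 13·1 = -1; e = -3 − (-1) = -2
x=2: ŷ = -14 + 13·2 = 12; e = 12.5 − 12 = 0.5
x=3: ŷ = -14 + 13·3 = 25; e = 26.5 − 25 = 1.5
x=4: ŷ = -14 + 13·4 = 38; e = 38.5 − 38 = 0.5
x=5: ŷ = -14 + 13·5 = 51; e = 51.5 − 51 = 0.5
x=6: ŷ = -14 + 13·6 = 64; e = 65 − 64 = 1
x=7: ŷ = -14 + 13·7 = 77; e = 75 − 77 = -2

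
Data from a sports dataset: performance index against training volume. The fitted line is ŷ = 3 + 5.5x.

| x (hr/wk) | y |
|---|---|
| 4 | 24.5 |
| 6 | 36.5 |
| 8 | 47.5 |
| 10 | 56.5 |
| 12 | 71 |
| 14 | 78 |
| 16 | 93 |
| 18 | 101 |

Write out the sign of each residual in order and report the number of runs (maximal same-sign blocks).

x=4: ŷ = 3 + 5.5·4 = 25; e = 24.5 − 25 = -0.5
x=6: ŷ = 3 + 5.5·6 = 36; e = 36.5 − 36 = 0.5
x=8: ŷ = 3 + 5.5·8 = 47; e = 47.5 − 47 = 0.5
x=10: ŷ = 3 + 5.5·10 = 58; e = 56.5 − 58 = -1.5
x=12: ŷ = 3 + 5.5·12 = 69; e = 71 − 69 = 2
x=14: ŷ = 3 + 5.5·14 = 80; e = 78 − 80 = -2
x=16: ŷ = 3 + 5.5·16 = 91; e = 93 − 91 = 2
x=18: ŷ = 3 + 5.5·18 = 102; e = 101 − 102 = -1
Signs: − + + − + − + −
Runs: −×1, +×2, −×1, +×1, −×1, +×1, −×1 → 7

7 runs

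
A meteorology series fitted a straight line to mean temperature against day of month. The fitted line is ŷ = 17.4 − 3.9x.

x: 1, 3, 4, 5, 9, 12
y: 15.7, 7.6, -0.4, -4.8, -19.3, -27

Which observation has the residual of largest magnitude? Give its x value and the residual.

x=1: ŷ = 17.4 − 3.9·1 = 13.5; e = 15.7 − 13.5 = 2.2
x=3: ŷ = 17.4 − 3.9·3 = 5.7; e = 7.6 − 5.7 = 1.9
x=4: ŷ = 17.4 − 3.9·4 = 1.8; e = -0.4 − 1.8 = -2.2
x=5: ŷ = 17.4 − 3.9·5 = -2.1; e = -4.8 − (-2.1) = -2.7
x=9: ŷ = 17.4 − 3.9·9 = -17.7; e = -19.3 − (-17.7) = -1.6
x=12: ŷ = 17.4 − 3.9·12 = -29.4; e = -27 − (-29.4) = 2.4
Largest |e| is 2.7 at x = 5, residual -2.7.

x = 5, e = -2.7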